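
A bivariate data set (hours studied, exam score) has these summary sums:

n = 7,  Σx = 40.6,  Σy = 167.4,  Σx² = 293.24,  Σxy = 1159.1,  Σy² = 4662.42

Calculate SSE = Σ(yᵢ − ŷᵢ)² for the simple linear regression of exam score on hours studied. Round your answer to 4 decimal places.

Sxx = Σx² − (Σx)²/n = 293.24 − 235.48 = 57.76
Sxy = Σxy − (Σx)(Σy)/n = 1159.1 − 970.92 = 188.18
Syy = Σy² − (Σy)²/n = 4662.42 − 4003.251429 = 659.168571
b = Sxy/Sxx = 188.18/57.76 = 3.257964
SSE = Syy − b·Sxy = 659.168571 − 3.257964·188.18 = 46.084908

46.0849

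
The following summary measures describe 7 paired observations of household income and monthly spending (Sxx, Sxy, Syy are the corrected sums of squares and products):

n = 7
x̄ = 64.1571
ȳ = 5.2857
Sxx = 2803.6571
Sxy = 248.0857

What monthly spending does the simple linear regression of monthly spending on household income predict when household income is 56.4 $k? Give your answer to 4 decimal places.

b = Sxy/Sxx = 248.0857/2803.6571 = 0.088486
a = ȳ − b·x̄ = 5.2857 − 0.088486·64.1571 = -0.391335
ŷ(56.4) = a + b·56.4 = -0.391335 + 0.088486·56.4 = 4.599302

4.5993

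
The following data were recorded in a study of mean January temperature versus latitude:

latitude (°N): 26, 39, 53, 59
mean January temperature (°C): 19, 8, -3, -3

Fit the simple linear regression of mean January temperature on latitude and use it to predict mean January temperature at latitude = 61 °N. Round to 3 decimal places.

n = 4, Σx = 177, Σy = 21, Σxy = 470, Σx² = 8487
Sxx = Σx² − (Σx)²/n = 8487 − 7832.25 = 654.75
Sxy = Σxy − (Σx)(Σy)/n = 470 − 929.25 = -459.25
b = Sxy/Sxx = -459.25/654.75 = -0.701413
a = ȳ − b·x̄ = 5.25 − (-0.701413)·44.25 = 36.287514
ŷ(61) = a + b·61 = 36.287514 + (-0.701413)·61 = -6.498664

-6.499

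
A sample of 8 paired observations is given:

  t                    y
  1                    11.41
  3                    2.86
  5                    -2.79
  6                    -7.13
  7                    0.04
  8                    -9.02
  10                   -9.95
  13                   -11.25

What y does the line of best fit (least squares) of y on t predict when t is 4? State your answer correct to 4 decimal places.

1.4929

n = 8, Σx = 53, Σy = -25.83, Σxy = -354.37, Σx² = 453
Sxx = Σx² − (Σx)²/n = 453 − 351.125 = 101.875
Sxy = Σxy − (Σx)(Σy)/n = -354.37 − (-171.12375) = -183.24625
b = Sxy/Sxx = -183.24625/101.875 = -1.798736
a = ȳ − b·x̄ = -3.22875 − (-1.798736)·6.625 = 8.687877
ŷ(4) = a + b·4 = 8.687877 + (-1.798736)·4 = 1.492933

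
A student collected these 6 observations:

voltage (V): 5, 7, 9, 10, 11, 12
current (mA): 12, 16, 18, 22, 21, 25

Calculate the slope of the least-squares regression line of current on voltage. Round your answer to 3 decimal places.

1.735

n = 6, Σx = 54, Σy = 114, Σxy = 1085, Σx² = 520
Sxx = Σx² − (Σx)²/n = 520 − 486 = 34
Sxy = Σxy − (Σx)(Σy)/n = 1085 − 1026 = 59
b = Sxy/Sxx = 59/34 = 1.735294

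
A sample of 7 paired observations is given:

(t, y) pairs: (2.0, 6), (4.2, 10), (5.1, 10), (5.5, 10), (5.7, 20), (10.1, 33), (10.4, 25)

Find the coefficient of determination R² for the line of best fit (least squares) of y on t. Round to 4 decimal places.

0.8332

n = 7, Σx = 43, Σy = 114, Σxy = 867.3, Σx² = 320.56, Σy² = 2450
Sxx = Σx² − (Σx)²/n = 320.56 − 264.142857 = 56.417143
Sxy = Σxy − (Σx)(Σy)/n = 867.3 − 700.285714 = 167.014286
Syy = Σy² − (Σy)²/n = 2450 − 1856.571429 = 593.428571
R² = Sxy²/(Sxx·Syy) = (167.014286)²/(56.417143·593.428571) = 0.833159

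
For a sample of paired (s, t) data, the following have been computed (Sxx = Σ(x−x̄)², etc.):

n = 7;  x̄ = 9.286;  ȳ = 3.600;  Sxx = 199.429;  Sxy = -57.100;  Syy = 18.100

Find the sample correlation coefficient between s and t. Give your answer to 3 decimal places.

r = Sxy/√(Sxx·Syy) = -57.1/√(3609.6649) = -57.1/60.080487 = -0.950392

-0.950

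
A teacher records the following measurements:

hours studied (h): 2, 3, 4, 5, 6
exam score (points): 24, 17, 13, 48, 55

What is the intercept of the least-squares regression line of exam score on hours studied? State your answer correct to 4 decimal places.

n = 5, Σx = 20, Σy = 157, Σxy = 721, Σx² = 90
Sxx = Σx² − (Σx)²/n = 90 − 80 = 10
Sxy = Σxy − (Σx)(Σy)/n = 721 − 628 = 93
b = Sxy/Sxx = 93/10 = 9.3
a = ȳ − b·x̄ = 31.4 − 9.3·4 = -5.8

-5.8000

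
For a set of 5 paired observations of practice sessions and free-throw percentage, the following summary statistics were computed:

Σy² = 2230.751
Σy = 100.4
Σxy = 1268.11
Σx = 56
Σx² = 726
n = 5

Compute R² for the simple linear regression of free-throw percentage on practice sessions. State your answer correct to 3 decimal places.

0.972

Sxx = Σx² − (Σx)²/n = 726 − 627.2 = 98.8
Sxy = Σxy − (Σx)(Σy)/n = 1268.11 − 1124.48 = 143.63
Syy = Σy² − (Σy)²/n = 2230.751 − 2016.032 = 214.719
R² = Sxy²/(Sxx·Syy) = (143.63)²/(98.8·214.719) = 0.972440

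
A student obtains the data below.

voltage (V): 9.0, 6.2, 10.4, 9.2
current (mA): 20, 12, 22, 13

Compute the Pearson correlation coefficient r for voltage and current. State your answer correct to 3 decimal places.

0.748

n = 4, Σx = 34.8, Σy = 67, Σxy = 602.8, Σx² = 312.24, Σy² = 1197
Sxx = Σx² − (Σx)²/n = 312.24 − 302.76 = 9.48
Sxy = Σxy − (Σx)(Σy)/n = 602.8 − 582.9 = 19.9
Syy = Σy² − (Σy)²/n = 1197 − 1122.25 = 74.75
r = Sxy/√(Sxx·Syy) = 19.9/√(708.63) = 19.9/26.620105 = 0.747555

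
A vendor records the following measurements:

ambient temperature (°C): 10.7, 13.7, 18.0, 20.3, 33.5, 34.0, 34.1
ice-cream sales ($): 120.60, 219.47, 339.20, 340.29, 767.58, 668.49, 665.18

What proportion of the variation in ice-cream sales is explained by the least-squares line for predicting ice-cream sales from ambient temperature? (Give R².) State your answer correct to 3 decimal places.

n = 7, Σx = 164.3, Σy = 3120.81, Σxy = 88435.874, Σx² = 4479.33, Σy² = 1772087.7339
Sxx = Σx² − (Σx)²/n = 4479.33 − 3856.355714 = 622.974286
Sxy = Σxy − (Σx)(Σy)/n = 88435.874 − 73249.869 = 15186.005
Syy = Σy² − (Σy)²/n = 1772087.7339 − 1391350.7223 = 380737.0116
R² = Sxy²/(Sxx·Syy) = (15186.005)²/(622.974286·380737.0116) = 0.972281

0.972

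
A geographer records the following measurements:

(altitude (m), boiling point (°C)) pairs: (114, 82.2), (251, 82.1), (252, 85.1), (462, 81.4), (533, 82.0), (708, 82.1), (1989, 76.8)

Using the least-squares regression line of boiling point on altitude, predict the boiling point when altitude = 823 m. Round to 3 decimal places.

80.966

n = 7, Σx = 4309, Σy = 571.7, Σxy = 343617.9, Σx² = 5094419
Sxx = Σx² − (Σx)²/n = 5094419 − 2652497.285714 = 2441921.714286
Sxy = Σxy − (Σx)(Σy)/n = 343617.9 − 351922.185714 = -8304.285714
b = Sxy/Sxx = -8304.285714/2441921.714286 = -0.003401
a = ȳ − b·x̄ = 81.671429 − (-0.003401)·615.571429 = 83.764813
ŷ(823) = a + b·823 = 83.764813 + (-0.003401)·823 = 80.966023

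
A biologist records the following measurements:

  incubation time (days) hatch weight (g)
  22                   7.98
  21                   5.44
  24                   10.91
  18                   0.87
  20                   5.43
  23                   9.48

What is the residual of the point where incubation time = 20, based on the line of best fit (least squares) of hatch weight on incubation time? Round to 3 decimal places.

0.931

n = 6, Σx = 128, Σy = 40.11, Σxy = 893.94, Σx² = 2754
Sxx = Σx² − (Σx)²/n = 2754 − 2730.666667 = 23.333333
Sxy = Σxy − (Σx)(Σy)/n = 893.94 − 855.68 = 38.26
b = Sxy/Sxx = 38.26/23.333333 = 1.639714
a = ȳ − b·x̄ = 6.685 − 1.639714·21.333333 = -28.295571
ŷ(20) = -28.295571 + 1.639714·20 = 4.498714
residual = y − ŷ = 5.43 − 4.498714 = 0.931286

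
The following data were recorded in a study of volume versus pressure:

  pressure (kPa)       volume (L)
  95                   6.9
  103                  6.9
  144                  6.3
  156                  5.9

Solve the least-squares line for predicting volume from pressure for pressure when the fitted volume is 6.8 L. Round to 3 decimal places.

n = 4, Σx = 498, Σy = 26, Σxy = 3193.8, Σx² = 64706
Sxx = Σx² − (Σx)²/n = 64706 − 62001 = 2705
Sxy = Σxy − (Σx)(Σy)/n = 3193.8 − 3237 = -43.2
b = Sxy/Sxx = -43.2/2705 = -0.015970
a = ȳ − b·x̄ = 6.5 − (-0.015970)·124.5 = 8.488318
Set a + b·x = 6.8: x = (6.8 − 8.488318) / (-0.015970) = 105.715278

105.715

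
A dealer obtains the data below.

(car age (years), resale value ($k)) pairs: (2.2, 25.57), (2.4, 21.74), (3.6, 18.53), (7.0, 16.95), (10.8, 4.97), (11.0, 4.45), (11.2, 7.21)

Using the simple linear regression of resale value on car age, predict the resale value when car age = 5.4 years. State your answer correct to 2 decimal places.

n = 7, Σx = 48.2, Σy = 99.42, Σxy = 477.166, Σx² = 435.64
Sxx = Σx² − (Σx)²/n = 435.64 − 331.891429 = 103.748571
Sxy = Σxy − (Σx)(Σy)/n = 477.166 − 684.577714 = -207.411714
b = Sxy/Sxx = -207.411714/103.748571 = -1.999177
a = ȳ − b·x̄ = 14.202857 − (-1.999177)·6.885714 = 27.968616
ŷ(5.4) = a + b·5.4 = 27.968616 + (-1.999177)·5.4 = 17.173062

17.17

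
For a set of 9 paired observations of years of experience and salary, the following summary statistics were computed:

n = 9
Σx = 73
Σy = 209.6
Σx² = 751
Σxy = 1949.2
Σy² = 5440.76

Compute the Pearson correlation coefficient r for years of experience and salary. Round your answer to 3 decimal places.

Sxx = Σx² − (Σx)²/n = 751 − 592.111111 = 158.888889
Sxy = Σxy − (Σx)(Σy)/n = 1949.2 − 1700.088889 = 249.111111
Syy = Σy² − (Σy)²/n = 5440.76 − 4881.351111 = 559.408889
r = Sxy/√(Sxx·Syy) = 249.111111/√(88883.856790) = 249.111111/298.133958 = 0.835568

0.836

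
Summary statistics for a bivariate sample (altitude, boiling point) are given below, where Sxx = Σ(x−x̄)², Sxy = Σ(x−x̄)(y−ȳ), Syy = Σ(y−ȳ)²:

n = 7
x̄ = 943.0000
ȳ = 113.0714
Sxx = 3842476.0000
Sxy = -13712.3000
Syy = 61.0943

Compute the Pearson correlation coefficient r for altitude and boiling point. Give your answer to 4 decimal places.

-0.8950

r = Sxy/√(Sxx·Syy) = -13712.3/√(234753381.4868) = -13712.3/15321.663796 = -0.894962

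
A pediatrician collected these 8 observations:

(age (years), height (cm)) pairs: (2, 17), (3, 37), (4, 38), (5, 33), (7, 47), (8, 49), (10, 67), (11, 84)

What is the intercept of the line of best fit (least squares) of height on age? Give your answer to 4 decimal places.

9.0828

n = 8, Σx = 50, Σy = 372, Σxy = 2777, Σx² = 388
Sxx = Σx² − (Σx)²/n = 388 − 312.5 = 75.5
Sxy = Σxy − (Σx)(Σy)/n = 2777 − 2325 = 452
b = Sxy/Sxx = 452/75.5 = 5.986755
a = ȳ − b·x̄ = 46.5 − 5.986755·6.25 = 9.082781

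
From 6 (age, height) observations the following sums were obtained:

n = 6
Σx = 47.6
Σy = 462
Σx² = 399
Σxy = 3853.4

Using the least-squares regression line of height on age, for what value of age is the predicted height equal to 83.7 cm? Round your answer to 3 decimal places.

Sxx = Σx² − (Σx)²/n = 399 − 377.626667 = 21.373333
Sxy = Σxy − (Σx)(Σy)/n = 3853.4 − 3665.2 = 188.2
b = Sxy/Sxx = 188.2/21.373333 = 8.805365
a = ȳ − b·x̄ = 77 − 8.805365·7.933333 = 7.144105
Set a + b·x = 83.7: x = (83.7 − 7.144105) / 8.805365 = 8.694233

8.694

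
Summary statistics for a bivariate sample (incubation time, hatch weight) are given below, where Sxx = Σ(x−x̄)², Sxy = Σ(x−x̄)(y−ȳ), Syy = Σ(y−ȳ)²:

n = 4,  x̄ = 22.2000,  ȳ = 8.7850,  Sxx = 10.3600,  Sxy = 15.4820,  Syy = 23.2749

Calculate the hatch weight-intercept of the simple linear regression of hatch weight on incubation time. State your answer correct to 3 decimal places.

b = Sxy/Sxx = 15.482/10.36 = 1.494402
a = ȳ − b·x̄ = 8.785 − 1.494402·22.2 = -24.390714

-24.391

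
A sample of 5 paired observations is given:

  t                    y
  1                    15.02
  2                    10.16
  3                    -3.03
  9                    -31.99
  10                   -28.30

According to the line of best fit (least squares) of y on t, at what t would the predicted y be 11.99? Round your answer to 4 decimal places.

1.1203

n = 5, Σx = 25, Σy = -38.14, Σxy = -544.66, Σx² = 195
Sxx = Σx² − (Σx)²/n = 195 − 125 = 70
Sxy = Σxy − (Σx)(Σy)/n = -544.66 − (-190.7) = -353.96
b = Sxy/Sxx = -353.96/70 = -5.056571
a = ȳ − b·x̄ = -7.628 − (-5.056571)·5 = 17.654857
Set a + b·x = 11.99: x = (11.99 − 17.654857) / (-5.056571) = 1.120296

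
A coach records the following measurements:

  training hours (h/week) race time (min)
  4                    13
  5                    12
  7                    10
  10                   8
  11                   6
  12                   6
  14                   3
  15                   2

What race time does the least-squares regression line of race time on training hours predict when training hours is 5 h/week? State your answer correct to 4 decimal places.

12.1472

n = 8, Σx = 78, Σy = 60, Σxy = 472, Σx² = 876
Sxx = Σx² − (Σx)²/n = 876 − 760.5 = 115.5
Sxy = Σxy − (Σx)(Σy)/n = 472 − 585 = -113
b = Sxy/Sxx = -113/115.5 = -0.978355
a = ȳ − b·x̄ = 7.5 − (-0.978355)·9.75 = 17.038961
ŷ(5) = a + b·5 = 17.038961 + (-0.978355)·5 = 12.147186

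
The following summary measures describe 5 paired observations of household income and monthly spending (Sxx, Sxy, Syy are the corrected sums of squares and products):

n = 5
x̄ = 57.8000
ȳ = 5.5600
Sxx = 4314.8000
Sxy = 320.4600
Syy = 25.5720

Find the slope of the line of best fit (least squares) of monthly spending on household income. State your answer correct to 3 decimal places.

0.074

b = Sxy/Sxx = 320.46/4314.8 = 0.074270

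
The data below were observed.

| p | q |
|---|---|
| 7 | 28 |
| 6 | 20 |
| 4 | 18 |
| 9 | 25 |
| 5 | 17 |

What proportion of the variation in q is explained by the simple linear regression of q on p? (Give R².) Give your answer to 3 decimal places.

0.611

n = 5, Σx = 31, Σy = 108, Σxy = 698, Σx² = 207, Σy² = 2422
Sxx = Σx² − (Σx)²/n = 207 − 192.2 = 14.8
Sxy = Σxy − (Σx)(Σy)/n = 698 − 669.6 = 28.4
Syy = Σy² − (Σy)²/n = 2422 − 2332.8 = 89.2
R² = Sxy²/(Sxx·Syy) = (28.4)²/(14.8·89.2) = 0.610956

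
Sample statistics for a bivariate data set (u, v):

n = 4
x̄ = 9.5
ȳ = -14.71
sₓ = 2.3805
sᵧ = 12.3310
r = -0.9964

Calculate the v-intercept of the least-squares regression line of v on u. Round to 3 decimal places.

b = r · sᵧ/sₓ = -0.9964 · 12.331/2.3805 = -5.161356
a = ȳ − b·x̄ = -14.71 − (-5.161356)·9.5 = 34.322884

34.323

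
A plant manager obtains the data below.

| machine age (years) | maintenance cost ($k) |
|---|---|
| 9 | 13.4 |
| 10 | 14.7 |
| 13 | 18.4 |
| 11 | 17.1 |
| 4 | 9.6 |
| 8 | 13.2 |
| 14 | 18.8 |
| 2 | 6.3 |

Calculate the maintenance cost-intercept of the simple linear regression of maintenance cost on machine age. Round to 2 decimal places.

n = 8, Σx = 71, Σy = 111.5, Σxy = 1114.7, Σx² = 751
Sxx = Σx² − (Σx)²/n = 751 − 630.125 = 120.875
Sxy = Σxy − (Σx)(Σy)/n = 1114.7 − 989.5625 = 125.1375
b = Sxy/Sxx = 125.1375/120.875 = 1.035264
a = ȳ − b·x̄ = 13.9375 − 1.035264·8.875 = 4.749535

4.75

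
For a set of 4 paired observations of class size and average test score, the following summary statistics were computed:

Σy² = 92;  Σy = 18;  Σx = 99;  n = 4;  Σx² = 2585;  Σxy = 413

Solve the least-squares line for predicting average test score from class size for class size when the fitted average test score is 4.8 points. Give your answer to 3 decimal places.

Sxx = Σx² − (Σx)²/n = 2585 − 2450.25 = 134.75
Sxy = Σxy − (Σx)(Σy)/n = 413 − 445.5 = -32.5
b = Sxy/Sxx = -32.5/134.75 = -0.241187
a = ȳ − b·x̄ = 4.5 − (-0.241187)·24.75 = 10.469388
Set a + b·x = 4.8: x = (4.8 − 10.469388) / (-0.241187) = 23.506154

23.506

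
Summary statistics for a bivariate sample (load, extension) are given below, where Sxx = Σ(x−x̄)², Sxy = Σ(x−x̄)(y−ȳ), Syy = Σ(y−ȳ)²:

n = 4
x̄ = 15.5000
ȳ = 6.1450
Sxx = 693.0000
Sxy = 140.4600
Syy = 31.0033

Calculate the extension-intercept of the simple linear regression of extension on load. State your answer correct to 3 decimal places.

3.003

b = Sxy/Sxx = 140.46/693 = 0.202684
a = ȳ − b·x̄ = 6.145 − 0.202684·15.5 = 3.003398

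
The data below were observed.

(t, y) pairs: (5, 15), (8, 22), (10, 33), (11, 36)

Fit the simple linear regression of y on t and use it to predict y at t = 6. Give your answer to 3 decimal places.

17.452

n = 4, Σx = 34, Σy = 106, Σxy = 977, Σx² = 310
Sxx = Σx² − (Σx)²/n = 310 − 289 = 21
Sxy = Σxy − (Σx)(Σy)/n = 977 − 901 = 76
b = Sxy/Sxx = 76/21 = 3.619048
a = ȳ − b·x̄ = 26.5 − 3.619048·8.5 = -4.261905
ŷ(6) = a + b·6 = -4.261905 + 3.619048·6 = 17.452381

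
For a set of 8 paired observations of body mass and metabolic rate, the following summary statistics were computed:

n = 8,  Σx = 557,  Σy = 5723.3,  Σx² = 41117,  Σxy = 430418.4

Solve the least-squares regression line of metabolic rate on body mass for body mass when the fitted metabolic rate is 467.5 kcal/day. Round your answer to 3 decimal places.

Sxx = Σx² − (Σx)²/n = 41117 − 38781.125 = 2335.875
Sxy = Σxy − (Σx)(Σy)/n = 430418.4 − 398484.7625 = 31933.6375
b = Sxy/Sxx = 31933.6375/2335.875 = 13.670953
a = ȳ − b·x̄ = 715.4125 − 13.670953·69.625 = -236.427607
Set a + b·x = 467.5: x = (467.5 − (-236.427607)) / 13.670953 = 51.490749

51.491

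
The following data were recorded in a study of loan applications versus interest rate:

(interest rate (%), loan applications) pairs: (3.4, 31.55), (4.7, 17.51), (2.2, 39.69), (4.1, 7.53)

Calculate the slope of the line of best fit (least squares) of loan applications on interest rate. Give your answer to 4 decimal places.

-11.2283

n = 4, Σx = 14.4, Σy = 96.28, Σxy = 307.758, Σx² = 55.3
Sxx = Σx² − (Σx)²/n = 55.3 − 51.84 = 3.46
Sxy = Σxy − (Σx)(Σy)/n = 307.758 − 346.608 = -38.85
b = Sxy/Sxx = -38.85/3.46 = -11.228324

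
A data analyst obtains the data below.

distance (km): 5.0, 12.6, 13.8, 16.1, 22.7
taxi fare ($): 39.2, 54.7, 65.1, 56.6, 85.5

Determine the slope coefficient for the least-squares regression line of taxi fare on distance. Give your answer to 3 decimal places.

n = 5, Σx = 70.2, Σy = 301.1, Σxy = 4635.71, Σx² = 1148.7
Sxx = Σx² − (Σx)²/n = 1148.7 − 985.608 = 163.092
Sxy = Σxy − (Σx)(Σy)/n = 4635.71 − 4227.444 = 408.266
b = Sxy/Sxx = 408.266/163.092 = 2.503286

2.503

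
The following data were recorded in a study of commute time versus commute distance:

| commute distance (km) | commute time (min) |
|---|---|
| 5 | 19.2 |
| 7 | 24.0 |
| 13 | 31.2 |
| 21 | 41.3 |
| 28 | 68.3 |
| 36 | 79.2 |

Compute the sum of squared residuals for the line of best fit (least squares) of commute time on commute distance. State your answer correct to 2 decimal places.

n = 6, Σx = 110, Σy = 263.2, Σxy = 6300.5, Σx² = 2764, Σy² = 14561.3
Sxx = Σx² − (Σx)²/n = 2764 − 2016.666667 = 747.333333
Sxy = Σxy − (Σx)(Σy)/n = 6300.5 − 4825.333333 = 1475.166667
Syy = Σy² − (Σy)²/n = 14561.3 − 11545.706667 = 3015.593333
b = Sxy/Sxx = 1475.166667/747.333333 = 1.973907
SSE = Syy − b·Sxy = 3015.593333 − 1.973907·1475.166667 = 103.751191

103.75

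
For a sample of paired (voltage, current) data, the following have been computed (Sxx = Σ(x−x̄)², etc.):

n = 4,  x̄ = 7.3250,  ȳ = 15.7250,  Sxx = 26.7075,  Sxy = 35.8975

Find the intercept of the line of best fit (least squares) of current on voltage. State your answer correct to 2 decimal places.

b = Sxy/Sxx = 35.8975/26.7075 = 1.344098
a = ȳ − b·x̄ = 15.725 − 1.344098·7.325 = 5.879481

5.88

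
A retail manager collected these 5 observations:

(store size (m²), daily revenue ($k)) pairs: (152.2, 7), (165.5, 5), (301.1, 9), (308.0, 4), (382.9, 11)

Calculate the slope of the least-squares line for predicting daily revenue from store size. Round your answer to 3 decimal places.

n = 5, Σx = 1309.7, Σy = 36, Σxy = 10046.7, Σx² = 382692.71
Sxx = Σx² − (Σx)²/n = 382692.71 − 343062.818 = 39629.892
Sxy = Σxy − (Σx)(Σy)/n = 10046.7 − 9429.84 = 616.86
b = Sxy/Sxx = 616.86/39629.892 = 0.015566

0.016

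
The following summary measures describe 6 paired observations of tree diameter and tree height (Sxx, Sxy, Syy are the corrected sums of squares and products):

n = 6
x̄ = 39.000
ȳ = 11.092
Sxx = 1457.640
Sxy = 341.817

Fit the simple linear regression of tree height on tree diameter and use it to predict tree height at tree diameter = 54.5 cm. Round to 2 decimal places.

b = Sxy/Sxx = 341.817/1457.64 = 0.234500
a = ȳ − b·x̄ = 11.092 − 0.234500·39 = 1.946489
ŷ(54.5) = a + b·54.5 = 1.946489 + 0.234500·54.5 = 14.726754

14.73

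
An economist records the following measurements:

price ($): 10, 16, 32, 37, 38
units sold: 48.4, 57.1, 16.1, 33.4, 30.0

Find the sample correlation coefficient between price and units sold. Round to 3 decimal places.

n = 5, Σx = 133, Σy = 185, Σxy = 4288.6, Σx² = 4193, Σy² = 7877.74
Sxx = Σx² − (Σx)²/n = 4193 − 3537.8 = 655.2
Sxy = Σxy − (Σx)(Σy)/n = 4288.6 − 4921 = -632.4
Syy = Σy² − (Σy)²/n = 7877.74 − 6845 = 1032.74
r = Sxy/√(Sxx·Syy) = -632.4/√(676651.248) = -632.4/822.588140 = -0.768793

-0.769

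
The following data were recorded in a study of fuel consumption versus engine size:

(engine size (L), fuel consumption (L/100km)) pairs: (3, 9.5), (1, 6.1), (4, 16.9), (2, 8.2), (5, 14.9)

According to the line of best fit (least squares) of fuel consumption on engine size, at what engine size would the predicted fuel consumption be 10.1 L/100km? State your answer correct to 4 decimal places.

n = 5, Σx = 15, Σy = 55.6, Σxy = 193.1, Σx² = 55
Sxx = Σx² − (Σx)²/n = 55 − 45 = 10
Sxy = Σxy − (Σx)(Σy)/n = 193.1 − 166.8 = 26.3
b = Sxy/Sxx = 26.3/10 = 2.63
a = ȳ − b·x̄ = 11.12 − 2.63·3 = 3.23
Set a + b·x = 10.1: x = (10.1 − 3.23) / 2.63 = 2.612167

2.6122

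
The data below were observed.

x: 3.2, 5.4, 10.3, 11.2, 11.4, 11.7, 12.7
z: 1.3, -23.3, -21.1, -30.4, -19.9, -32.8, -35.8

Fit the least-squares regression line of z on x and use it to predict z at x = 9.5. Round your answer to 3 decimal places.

-23.382

n = 7, Σx = 65.9, Σy = -162, Σxy = -1744.75, Σx² = 699.07
Sxx = Σx² − (Σx)²/n = 699.07 − 620.401429 = 78.668571
Sxy = Σxy − (Σx)(Σy)/n = -1744.75 − (-1525.114286) = -219.635714
b = Sxy/Sxx = -219.635714/78.668571 = -2.791912
a = ȳ − b·x̄ = -23.142857 − (-2.791912)·9.414286 = 3.140998
ŷ(9.5) = a + b·9.5 = 3.140998 + (-2.791912)·9.5 = -23.382164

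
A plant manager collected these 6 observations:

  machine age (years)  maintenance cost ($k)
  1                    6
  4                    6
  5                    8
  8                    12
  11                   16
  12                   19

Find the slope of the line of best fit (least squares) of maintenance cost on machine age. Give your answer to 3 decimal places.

1.235

n = 6, Σx = 41, Σy = 67, Σxy = 570, Σx² = 371
Sxx = Σx² − (Σx)²/n = 371 − 280.166667 = 90.833333
Sxy = Σxy − (Σx)(Σy)/n = 570 − 457.833333 = 112.166667
b = Sxy/Sxx = 112.166667/90.833333 = 1.234862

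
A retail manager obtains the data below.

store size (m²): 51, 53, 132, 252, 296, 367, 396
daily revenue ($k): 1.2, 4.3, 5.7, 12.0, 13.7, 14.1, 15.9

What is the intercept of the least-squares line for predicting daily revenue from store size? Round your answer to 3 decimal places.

n = 7, Σx = 1547, Σy = 66.9, Σxy = 19591.8, Σx² = 465459
Sxx = Σx² − (Σx)²/n = 465459 − 341887 = 123572
Sxy = Σxy − (Σx)(Σy)/n = 19591.8 − 14784.9 = 4806.9
b = Sxy/Sxx = 4806.9/123572 = 0.038900
a = ȳ − b·x̄ = 9.557143 − 0.038900·221 = 0.960334

0.960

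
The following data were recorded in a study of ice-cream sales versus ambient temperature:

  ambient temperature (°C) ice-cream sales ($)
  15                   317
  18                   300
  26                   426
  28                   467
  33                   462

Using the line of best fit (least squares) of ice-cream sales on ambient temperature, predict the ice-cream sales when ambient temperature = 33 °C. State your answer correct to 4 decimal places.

486.2578

n = 5, Σx = 120, Σy = 1972, Σxy = 49553, Σx² = 3098
Sxx = Σx² − (Σx)²/n = 3098 − 2880 = 218
Sxy = Σxy − (Σx)(Σy)/n = 49553 − 47328 = 2225
b = Sxy/Sxx = 2225/218 = 10.206422
a = ȳ − b·x̄ = 394.4 − 10.206422·24 = 149.445872
ŷ(33) = a + b·33 = 149.445872 + 10.206422·33 = 486.257798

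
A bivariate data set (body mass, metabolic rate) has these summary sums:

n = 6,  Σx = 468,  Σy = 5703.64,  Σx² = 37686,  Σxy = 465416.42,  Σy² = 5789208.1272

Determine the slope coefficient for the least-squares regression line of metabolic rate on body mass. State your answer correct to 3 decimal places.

Sxx = Σx² − (Σx)²/n = 37686 − 36504 = 1182
Sxy = Σxy − (Σx)(Σy)/n = 465416.42 − 444883.92 = 20532.5
b = Sxy/Sxx = 20532.5/1182 = 17.370981

17.371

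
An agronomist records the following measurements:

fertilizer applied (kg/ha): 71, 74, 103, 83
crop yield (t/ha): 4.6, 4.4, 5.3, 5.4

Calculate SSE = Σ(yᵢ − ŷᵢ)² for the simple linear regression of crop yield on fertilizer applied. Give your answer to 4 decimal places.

n = 4, Σx = 331, Σy = 19.7, Σxy = 1646.3, Σx² = 28015, Σy² = 97.77
Sxx = Σx² − (Σx)²/n = 28015 − 27390.25 = 624.75
Sxy = Σxy − (Σx)(Σy)/n = 1646.3 − 1630.175 = 16.125
Syy = Σy² − (Σy)²/n = 97.77 − 97.0225 = 0.7475
b = Sxy/Sxx = 16.125/624.75 = 0.025810
SSE = Syy − b·Sxy = 0.7475 − 0.025810·16.125 = 0.331309

0.3313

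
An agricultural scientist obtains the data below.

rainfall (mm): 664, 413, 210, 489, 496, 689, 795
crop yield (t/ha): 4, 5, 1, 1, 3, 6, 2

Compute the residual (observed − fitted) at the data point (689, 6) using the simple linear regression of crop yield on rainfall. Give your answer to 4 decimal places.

n = 7, Σx = 3756, Σy = 22, Σxy = 12632, Σx² = 2247448
Sxx = Σx² − (Σx)²/n = 2247448 − 2015362.285714 = 232085.714286
Sxy = Σxy − (Σx)(Σy)/n = 12632 − 11804.571429 = 827.428571
b = Sxy/Sxx = 827.428571/232085.714286 = 0.003565
a = ȳ − b·x̄ = 3.142857 − 0.003565·536.571429 = 1.229881
ŷ(689) = 1.229881 + 0.003565·689 = 3.686293
residual = y − ŷ = 6 − 3.686293 = 2.313707

2.3137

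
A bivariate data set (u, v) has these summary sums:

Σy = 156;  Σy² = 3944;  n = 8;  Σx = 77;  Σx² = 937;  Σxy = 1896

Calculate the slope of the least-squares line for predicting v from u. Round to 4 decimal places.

Sxx = Σx² − (Σx)²/n = 937 − 741.125 = 195.875
Sxy = Σxy − (Σx)(Σy)/n = 1896 − 1501.5 = 394.5
b = Sxy/Sxx = 394.5/195.875 = 2.014040

2.0140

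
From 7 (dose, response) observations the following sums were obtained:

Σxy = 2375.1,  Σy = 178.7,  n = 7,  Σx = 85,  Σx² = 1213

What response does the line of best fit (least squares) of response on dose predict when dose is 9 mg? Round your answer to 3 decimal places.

21.963

Sxx = Σx² − (Σx)²/n = 1213 − 1032.142857 = 180.857143
Sxy = Σxy − (Σx)(Σy)/n = 2375.1 − 2169.928571 = 205.171429
b = Sxy/Sxx = 205.171429/180.857143 = 1.134439
a = ȳ − b·x̄ = 25.528571 − 1.134439·12.142857 = 11.753239
ŷ(9) = a + b·9 = 11.753239 + 1.134439·9 = 21.963191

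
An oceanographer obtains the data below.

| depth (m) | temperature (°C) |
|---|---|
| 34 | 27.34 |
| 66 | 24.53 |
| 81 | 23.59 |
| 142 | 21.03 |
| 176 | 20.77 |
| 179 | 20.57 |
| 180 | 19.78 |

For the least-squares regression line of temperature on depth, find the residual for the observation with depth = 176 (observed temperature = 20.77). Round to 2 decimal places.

n = 7, Σx = 858, Σy = 157.61, Σxy = 18343.54, Σx² = 127654
Sxx = Σx² − (Σx)²/n = 127654 − 105166.285714 = 22487.714286
Sxy = Σxy − (Σx)(Σy)/n = 18343.54 − 19318.482857 = -974.942857
b = Sxy/Sxx = -974.942857/22487.714286 = -0.043354
a = ȳ − b·x̄ = 22.515714 − (-0.043354)·122.571429 = 27.829733
ŷ(176) = 27.829733 + (-0.043354)·176 = 20.199347
residual = y − ŷ = 20.77 − 20.199347 = 0.570653

0.57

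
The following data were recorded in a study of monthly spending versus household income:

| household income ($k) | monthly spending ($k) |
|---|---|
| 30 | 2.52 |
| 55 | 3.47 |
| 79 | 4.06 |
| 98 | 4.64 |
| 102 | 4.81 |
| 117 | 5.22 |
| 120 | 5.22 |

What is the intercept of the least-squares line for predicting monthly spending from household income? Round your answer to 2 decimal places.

1.71

n = 7, Σx = 601, Σy = 29.94, Σxy = 2769.67, Σx² = 58263
Sxx = Σx² − (Σx)²/n = 58263 − 51600.142857 = 6662.857143
Sxy = Σxy − (Σx)(Σy)/n = 2769.67 − 2570.562857 = 199.107143
b = Sxy/Sxx = 199.107143/6662.857143 = 0.029883
a = ȳ − b·x̄ = 4.277143 − 0.029883·85.857143 = 1.711461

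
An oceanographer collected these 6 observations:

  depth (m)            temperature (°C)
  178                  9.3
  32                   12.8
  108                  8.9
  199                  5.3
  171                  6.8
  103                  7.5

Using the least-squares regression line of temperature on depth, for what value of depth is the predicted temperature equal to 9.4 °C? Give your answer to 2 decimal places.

n = 6, Σx = 791, Σy = 50.6, Σxy = 6016.2, Σx² = 123823
Sxx = Σx² − (Σx)²/n = 123823 − 104280.166667 = 19542.833333
Sxy = Σxy − (Σx)(Σy)/n = 6016.2 − 6670.766667 = -654.566667
b = Sxy/Sxx = -654.566667/19542.833333 = -0.033494
a = ȳ − b·x̄ = 8.433333 − (-0.033494)·131.833333 = 12.848952
Set a + b·x = 9.4: x = (9.4 − 12.848952) / (-0.033494) = 102.972399

102.97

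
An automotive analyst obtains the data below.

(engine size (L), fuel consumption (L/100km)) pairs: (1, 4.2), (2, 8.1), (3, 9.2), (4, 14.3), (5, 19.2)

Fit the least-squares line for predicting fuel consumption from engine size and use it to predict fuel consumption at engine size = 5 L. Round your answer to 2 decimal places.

18.24

n = 5, Σx = 15, Σy = 55, Σxy = 201.2, Σx² = 55
Sxx = Σx² − (Σx)²/n = 55 − 45 = 10
Sxy = Σxy − (Σx)(Σy)/n = 201.2 − 165 = 36.2
b = Sxy/Sxx = 36.2/10 = 3.62
a = ȳ − b·x̄ = 11 − 3.62·3 = 0.14
ŷ(5) = a + b·5 = 0.14 + 3.62·5 = 18.24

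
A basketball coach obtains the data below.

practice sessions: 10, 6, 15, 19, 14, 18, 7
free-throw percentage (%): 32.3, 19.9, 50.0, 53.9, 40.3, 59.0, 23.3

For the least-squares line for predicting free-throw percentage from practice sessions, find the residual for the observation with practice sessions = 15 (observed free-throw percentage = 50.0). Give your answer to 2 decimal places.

n = 7, Σx = 89, Σy = 278.7, Σxy = 4005.8, Σx² = 1291
Sxx = Σx² − (Σx)²/n = 1291 − 1131.571429 = 159.428571
Sxy = Σxy − (Σx)(Σy)/n = 4005.8 − 3543.471429 = 462.328571
b = Sxy/Sxx = 462.328571/159.428571 = 2.899910
a = ȳ − b·x̄ = 39.814286 − 2.899910·12.714286 = 2.943996
ŷ(15) = 2.943996 + 2.899910·15 = 46.442652
residual = y − ŷ = 50.0 − 46.442652 = 3.557348

3.56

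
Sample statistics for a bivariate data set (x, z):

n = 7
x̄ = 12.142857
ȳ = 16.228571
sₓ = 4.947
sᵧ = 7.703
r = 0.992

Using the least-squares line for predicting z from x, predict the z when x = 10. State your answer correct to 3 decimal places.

b = r · sᵧ/sₓ = 0.992 · 7.703/4.947 = 1.544648
a = ȳ − b·x̄ = 16.228571 − 1.544648·12.142857 = -2.527875
ŷ(10) = a + b·10 = -2.527875 + 1.544648·10 = 12.918610

12.919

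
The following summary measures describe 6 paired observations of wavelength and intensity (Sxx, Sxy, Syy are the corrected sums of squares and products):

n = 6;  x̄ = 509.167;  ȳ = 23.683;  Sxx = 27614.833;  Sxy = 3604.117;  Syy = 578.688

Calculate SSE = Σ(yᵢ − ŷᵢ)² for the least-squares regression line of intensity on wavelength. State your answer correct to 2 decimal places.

b = Sxy/Sxx = 3604.117/27614.833 = 0.130514
SSE = Syy − b·Sxy = 578.688 − 0.130514·3604.117 = 108.300967

108.30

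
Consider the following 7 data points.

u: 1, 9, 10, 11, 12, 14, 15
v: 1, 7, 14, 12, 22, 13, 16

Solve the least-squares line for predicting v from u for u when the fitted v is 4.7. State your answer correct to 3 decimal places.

3.865

n = 7, Σx = 72, Σy = 85, Σxy = 1022, Σx² = 868
Sxx = Σx² − (Σx)²/n = 868 − 740.571429 = 127.428571
Sxy = Σxy − (Σx)(Σy)/n = 1022 − 874.285714 = 147.714286
b = Sxy/Sxx = 147.714286/127.428571 = 1.159193
a = ȳ − b·x̄ = 12.142857 − 1.159193·10.285714 = 0.219731
Set a + b·x = 4.7: x = (4.7 − 0.219731) / 1.159193 = 3.864990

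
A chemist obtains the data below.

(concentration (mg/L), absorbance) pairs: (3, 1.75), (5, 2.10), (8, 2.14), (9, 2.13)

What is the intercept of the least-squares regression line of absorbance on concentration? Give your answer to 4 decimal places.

1.6756

n = 4, Σx = 25, Σy = 8.12, Σxy = 52.04, Σx² = 179
Sxx = Σx² − (Σx)²/n = 179 − 156.25 = 22.75
Sxy = Σxy − (Σx)(Σy)/n = 52.04 − 50.75 = 1.29
b = Sxy/Sxx = 1.29/22.75 = 0.056703
a = ȳ − b·x̄ = 2.03 − 0.056703·6.25 = 1.675604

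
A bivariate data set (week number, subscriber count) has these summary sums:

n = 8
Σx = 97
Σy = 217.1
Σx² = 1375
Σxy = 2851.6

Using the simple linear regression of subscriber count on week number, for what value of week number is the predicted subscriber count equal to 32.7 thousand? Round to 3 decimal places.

Sxx = Σx² − (Σx)²/n = 1375 − 1176.125 = 198.875
Sxy = Σxy − (Σx)(Σy)/n = 2851.6 − 2632.3375 = 219.2625
b = Sxy/Sxx = 219.2625/198.875 = 1.102514
a = ȳ − b·x̄ = 27.1375 − 1.102514·12.125 = 13.769516
Set a + b·x = 32.7: x = (32.7 − 13.769516) / 1.102514 = 17.170287

17.170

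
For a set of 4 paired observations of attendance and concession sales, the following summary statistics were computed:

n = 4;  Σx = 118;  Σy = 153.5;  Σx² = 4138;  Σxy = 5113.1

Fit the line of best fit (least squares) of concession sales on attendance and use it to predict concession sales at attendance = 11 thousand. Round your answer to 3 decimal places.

Sxx = Σx² − (Σx)²/n = 4138 − 3481 = 657
Sxy = Σxy − (Σx)(Σy)/n = 5113.1 − 4528.25 = 584.85
b = Sxy/Sxx = 584.85/657 = 0.890183
a = ȳ − b·x̄ = 38.375 − 0.890183·29.5 = 12.114612
ŷ(11) = a + b·11 = 12.114612 + 0.890183·11 = 21.906621

21.907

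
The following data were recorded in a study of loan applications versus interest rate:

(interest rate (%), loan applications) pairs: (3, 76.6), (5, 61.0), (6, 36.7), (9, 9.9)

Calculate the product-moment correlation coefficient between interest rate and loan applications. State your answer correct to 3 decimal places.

-0.983

n = 4, Σx = 23, Σy = 184.2, Σxy = 844.1, Σx² = 151, Σy² = 11033.46
Sxx = Σx² − (Σx)²/n = 151 − 132.25 = 18.75
Sxy = Σxy − (Σx)(Σy)/n = 844.1 − 1059.15 = -215.05
Syy = Σy² − (Σy)²/n = 11033.46 − 8482.41 = 2551.05
r = Sxy/√(Sxx·Syy) = -215.05/√(47832.1875) = -215.05/218.705710 = -0.983285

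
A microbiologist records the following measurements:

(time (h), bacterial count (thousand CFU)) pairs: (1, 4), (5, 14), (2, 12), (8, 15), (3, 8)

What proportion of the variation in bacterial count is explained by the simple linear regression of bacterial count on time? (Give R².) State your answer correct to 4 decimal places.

n = 5, Σx = 19, Σy = 53, Σxy = 242, Σx² = 103, Σy² = 645
Sxx = Σx² − (Σx)²/n = 103 − 72.2 = 30.8
Sxy = Σxy − (Σx)(Σy)/n = 242 − 201.4 = 40.6
Syy = Σy² − (Σy)²/n = 645 − 561.8 = 83.2
R² = Sxy²/(Sxx·Syy) = (40.6)²/(30.8·83.2) = 0.643247

0.6432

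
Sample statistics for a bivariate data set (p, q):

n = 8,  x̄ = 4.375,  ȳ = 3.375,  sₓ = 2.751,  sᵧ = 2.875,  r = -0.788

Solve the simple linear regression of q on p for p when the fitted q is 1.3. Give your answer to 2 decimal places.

b = r · sᵧ/sₓ = -0.788 · 2.875/2.751 = -0.823519
a = ȳ − b·x̄ = 3.375 − (-0.823519)·4.375 = 6.977894
Set a + b·x = 1.3: x = (1.3 − 6.977894) / (-0.823519) = 6.894676

6.89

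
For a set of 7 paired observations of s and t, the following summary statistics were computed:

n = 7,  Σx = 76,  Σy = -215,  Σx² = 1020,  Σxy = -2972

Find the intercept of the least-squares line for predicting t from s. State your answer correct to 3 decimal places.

Sxx = Σx² − (Σx)²/n = 1020 − 825.142857 = 194.857143
Sxy = Σxy − (Σx)(Σy)/n = -2972 − (-2334.285714) = -637.714286
b = Sxy/Sxx = -637.714286/194.857143 = -3.272727
a = ȳ − b·x̄ = -30.714286 − (-3.272727)·10.857143 = 4.818182

4.818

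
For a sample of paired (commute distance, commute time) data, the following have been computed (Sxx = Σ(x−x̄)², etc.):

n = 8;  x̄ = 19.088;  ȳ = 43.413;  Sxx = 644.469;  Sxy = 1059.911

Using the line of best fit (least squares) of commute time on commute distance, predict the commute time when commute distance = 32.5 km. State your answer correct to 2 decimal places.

65.47

b = Sxy/Sxx = 1059.911/644.469 = 1.644627
a = ȳ − b·x̄ = 43.413 − 1.644627·19.088 = 12.020363
ŷ(32.5) = a + b·32.5 = 12.020363 + 1.644627·32.5 = 65.470735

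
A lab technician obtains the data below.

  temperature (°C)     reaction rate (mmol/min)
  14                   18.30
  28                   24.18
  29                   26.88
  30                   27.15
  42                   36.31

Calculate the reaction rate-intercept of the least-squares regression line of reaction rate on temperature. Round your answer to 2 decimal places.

n = 5, Σx = 143, Σy = 132.82, Σxy = 4052.28, Σx² = 4485
Sxx = Σx² − (Σx)²/n = 4485 − 4089.8 = 395.2
Sxy = Σxy − (Σx)(Σy)/n = 4052.28 − 3798.652 = 253.628
b = Sxy/Sxx = 253.628/395.2 = 0.641771
a = ȳ − b·x̄ = 26.564 − 0.641771·28.6 = 8.209342

8.21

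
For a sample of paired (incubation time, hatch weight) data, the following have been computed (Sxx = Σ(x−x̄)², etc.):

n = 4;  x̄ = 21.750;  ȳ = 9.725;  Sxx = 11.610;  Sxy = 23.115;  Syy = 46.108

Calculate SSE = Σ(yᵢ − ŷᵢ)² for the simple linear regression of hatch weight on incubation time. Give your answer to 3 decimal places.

b = Sxy/Sxx = 23.115/11.61 = 1.990956
SSE = Syy − b·Sxy = 46.108 − 1.990956·23.115 = 0.087050

0.087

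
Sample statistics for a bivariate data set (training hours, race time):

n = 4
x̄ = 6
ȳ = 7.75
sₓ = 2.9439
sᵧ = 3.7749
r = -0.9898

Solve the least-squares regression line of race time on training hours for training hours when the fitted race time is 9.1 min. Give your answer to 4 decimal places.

b = r · sᵧ/sₓ = -0.9898 · 3.7749/2.9439 = -1.269199
a = ȳ − b·x̄ = 7.75 − (-1.269199)·6 = 15.365196
Set a + b·x = 9.1: x = (9.1 − 15.365196) / (-1.269199) = 4.936337

4.9363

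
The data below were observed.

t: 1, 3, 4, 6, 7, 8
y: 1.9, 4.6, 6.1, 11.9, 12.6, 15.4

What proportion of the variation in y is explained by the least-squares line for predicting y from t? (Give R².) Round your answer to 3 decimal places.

n = 6, Σx = 29, Σy = 52.5, Σxy = 322.9, Σx² = 175, Σy² = 599.51
Sxx = Σx² − (Σx)²/n = 175 − 140.166667 = 34.833333
Sxy = Σxy − (Σx)(Σy)/n = 322.9 − 253.75 = 69.15
Syy = Σy² − (Σy)²/n = 599.51 − 459.375 = 140.135
R² = Sxy²/(Sxx·Syy) = (69.15)²/(34.833333·140.135) = 0.979586

0.980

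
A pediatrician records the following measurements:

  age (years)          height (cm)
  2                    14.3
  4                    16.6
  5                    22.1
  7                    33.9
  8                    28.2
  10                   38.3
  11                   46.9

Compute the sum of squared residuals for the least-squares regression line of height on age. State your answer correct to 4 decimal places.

67.9657

n = 7, Σx = 47, Σy = 200.3, Σxy = 1567.3, Σx² = 379, Σy² = 6579.41
Sxx = Σx² − (Σx)²/n = 379 − 315.571429 = 63.428571
Sxy = Σxy − (Σx)(Σy)/n = 1567.3 − 1344.871429 = 222.428571
Syy = Σy² − (Σy)²/n = 6579.41 − 5731.441429 = 847.968571
b = Sxy/Sxx = 222.428571/63.428571 = 3.506757
SSE = Syy − b·Sxy = 847.968571 − 3.506757·222.428571 = 67.965676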